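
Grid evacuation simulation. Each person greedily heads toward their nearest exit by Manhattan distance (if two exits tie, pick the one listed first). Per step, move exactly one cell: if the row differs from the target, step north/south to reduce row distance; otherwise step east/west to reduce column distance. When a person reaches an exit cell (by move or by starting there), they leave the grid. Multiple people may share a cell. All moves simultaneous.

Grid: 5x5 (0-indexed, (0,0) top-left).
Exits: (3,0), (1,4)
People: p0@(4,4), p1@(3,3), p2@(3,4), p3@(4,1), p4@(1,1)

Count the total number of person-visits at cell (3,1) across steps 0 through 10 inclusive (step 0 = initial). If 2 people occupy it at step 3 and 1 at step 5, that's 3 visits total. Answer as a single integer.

Answer: 3

Derivation:
Step 0: p0@(4,4) p1@(3,3) p2@(3,4) p3@(4,1) p4@(1,1) -> at (3,1): 0 [-], cum=0
Step 1: p0@(3,4) p1@(3,2) p2@(2,4) p3@(3,1) p4@(2,1) -> at (3,1): 1 [p3], cum=1
Step 2: p0@(2,4) p1@(3,1) p2@ESC p3@ESC p4@(3,1) -> at (3,1): 2 [p1,p4], cum=3
Step 3: p0@ESC p1@ESC p2@ESC p3@ESC p4@ESC -> at (3,1): 0 [-], cum=3
Total visits = 3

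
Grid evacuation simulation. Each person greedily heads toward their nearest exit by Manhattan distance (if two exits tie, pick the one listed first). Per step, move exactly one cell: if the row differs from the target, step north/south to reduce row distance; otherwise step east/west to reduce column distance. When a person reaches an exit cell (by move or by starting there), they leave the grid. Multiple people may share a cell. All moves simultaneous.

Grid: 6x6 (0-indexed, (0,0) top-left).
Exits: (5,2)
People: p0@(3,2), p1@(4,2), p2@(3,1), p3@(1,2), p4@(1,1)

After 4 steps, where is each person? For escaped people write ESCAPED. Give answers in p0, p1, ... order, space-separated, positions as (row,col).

Step 1: p0:(3,2)->(4,2) | p1:(4,2)->(5,2)->EXIT | p2:(3,1)->(4,1) | p3:(1,2)->(2,2) | p4:(1,1)->(2,1)
Step 2: p0:(4,2)->(5,2)->EXIT | p1:escaped | p2:(4,1)->(5,1) | p3:(2,2)->(3,2) | p4:(2,1)->(3,1)
Step 3: p0:escaped | p1:escaped | p2:(5,1)->(5,2)->EXIT | p3:(3,2)->(4,2) | p4:(3,1)->(4,1)
Step 4: p0:escaped | p1:escaped | p2:escaped | p3:(4,2)->(5,2)->EXIT | p4:(4,1)->(5,1)

ESCAPED ESCAPED ESCAPED ESCAPED (5,1)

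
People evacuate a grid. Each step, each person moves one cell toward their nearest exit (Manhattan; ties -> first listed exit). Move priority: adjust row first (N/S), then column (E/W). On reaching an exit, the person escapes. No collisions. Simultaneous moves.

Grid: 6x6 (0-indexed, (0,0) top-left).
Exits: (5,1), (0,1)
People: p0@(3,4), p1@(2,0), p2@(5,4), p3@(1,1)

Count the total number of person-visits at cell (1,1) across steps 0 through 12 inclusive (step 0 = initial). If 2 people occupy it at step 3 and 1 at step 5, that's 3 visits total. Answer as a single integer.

Step 0: p0@(3,4) p1@(2,0) p2@(5,4) p3@(1,1) -> at (1,1): 1 [p3], cum=1
Step 1: p0@(4,4) p1@(1,0) p2@(5,3) p3@ESC -> at (1,1): 0 [-], cum=1
Step 2: p0@(5,4) p1@(0,0) p2@(5,2) p3@ESC -> at (1,1): 0 [-], cum=1
Step 3: p0@(5,3) p1@ESC p2@ESC p3@ESC -> at (1,1): 0 [-], cum=1
Step 4: p0@(5,2) p1@ESC p2@ESC p3@ESC -> at (1,1): 0 [-], cum=1
Step 5: p0@ESC p1@ESC p2@ESC p3@ESC -> at (1,1): 0 [-], cum=1
Total visits = 1

Answer: 1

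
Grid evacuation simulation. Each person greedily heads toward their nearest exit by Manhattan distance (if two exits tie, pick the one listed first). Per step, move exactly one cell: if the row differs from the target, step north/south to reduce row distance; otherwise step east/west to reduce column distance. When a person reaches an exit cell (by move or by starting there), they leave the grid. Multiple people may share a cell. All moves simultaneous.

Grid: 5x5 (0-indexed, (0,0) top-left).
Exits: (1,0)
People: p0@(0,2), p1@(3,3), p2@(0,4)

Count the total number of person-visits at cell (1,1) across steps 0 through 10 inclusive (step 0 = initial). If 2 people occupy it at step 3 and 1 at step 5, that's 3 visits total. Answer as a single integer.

Answer: 3

Derivation:
Step 0: p0@(0,2) p1@(3,3) p2@(0,4) -> at (1,1): 0 [-], cum=0
Step 1: p0@(1,2) p1@(2,3) p2@(1,4) -> at (1,1): 0 [-], cum=0
Step 2: p0@(1,1) p1@(1,3) p2@(1,3) -> at (1,1): 1 [p0], cum=1
Step 3: p0@ESC p1@(1,2) p2@(1,2) -> at (1,1): 0 [-], cum=1
Step 4: p0@ESC p1@(1,1) p2@(1,1) -> at (1,1): 2 [p1,p2], cum=3
Step 5: p0@ESC p1@ESC p2@ESC -> at (1,1): 0 [-], cum=3
Total visits = 3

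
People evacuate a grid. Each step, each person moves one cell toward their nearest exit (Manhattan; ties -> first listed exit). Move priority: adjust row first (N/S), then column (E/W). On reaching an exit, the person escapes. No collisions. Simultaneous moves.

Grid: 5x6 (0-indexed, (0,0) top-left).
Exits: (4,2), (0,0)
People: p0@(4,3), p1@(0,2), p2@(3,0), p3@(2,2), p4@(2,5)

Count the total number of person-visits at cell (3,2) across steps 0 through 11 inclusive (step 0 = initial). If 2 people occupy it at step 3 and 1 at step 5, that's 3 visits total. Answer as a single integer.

Answer: 1

Derivation:
Step 0: p0@(4,3) p1@(0,2) p2@(3,0) p3@(2,2) p4@(2,5) -> at (3,2): 0 [-], cum=0
Step 1: p0@ESC p1@(0,1) p2@(4,0) p3@(3,2) p4@(3,5) -> at (3,2): 1 [p3], cum=1
Step 2: p0@ESC p1@ESC p2@(4,1) p3@ESC p4@(4,5) -> at (3,2): 0 [-], cum=1
Step 3: p0@ESC p1@ESC p2@ESC p3@ESC p4@(4,4) -> at (3,2): 0 [-], cum=1
Step 4: p0@ESC p1@ESC p2@ESC p3@ESC p4@(4,3) -> at (3,2): 0 [-], cum=1
Step 5: p0@ESC p1@ESC p2@ESC p3@ESC p4@ESC -> at (3,2): 0 [-], cum=1
Total visits = 1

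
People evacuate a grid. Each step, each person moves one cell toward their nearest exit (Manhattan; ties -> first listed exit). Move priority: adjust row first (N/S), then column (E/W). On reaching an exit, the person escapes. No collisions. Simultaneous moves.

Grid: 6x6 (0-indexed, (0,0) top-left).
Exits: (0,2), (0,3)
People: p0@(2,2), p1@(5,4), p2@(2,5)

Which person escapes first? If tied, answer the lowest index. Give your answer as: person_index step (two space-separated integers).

Step 1: p0:(2,2)->(1,2) | p1:(5,4)->(4,4) | p2:(2,5)->(1,5)
Step 2: p0:(1,2)->(0,2)->EXIT | p1:(4,4)->(3,4) | p2:(1,5)->(0,5)
Step 3: p0:escaped | p1:(3,4)->(2,4) | p2:(0,5)->(0,4)
Step 4: p0:escaped | p1:(2,4)->(1,4) | p2:(0,4)->(0,3)->EXIT
Step 5: p0:escaped | p1:(1,4)->(0,4) | p2:escaped
Step 6: p0:escaped | p1:(0,4)->(0,3)->EXIT | p2:escaped
Exit steps: [2, 6, 4]
First to escape: p0 at step 2

Answer: 0 2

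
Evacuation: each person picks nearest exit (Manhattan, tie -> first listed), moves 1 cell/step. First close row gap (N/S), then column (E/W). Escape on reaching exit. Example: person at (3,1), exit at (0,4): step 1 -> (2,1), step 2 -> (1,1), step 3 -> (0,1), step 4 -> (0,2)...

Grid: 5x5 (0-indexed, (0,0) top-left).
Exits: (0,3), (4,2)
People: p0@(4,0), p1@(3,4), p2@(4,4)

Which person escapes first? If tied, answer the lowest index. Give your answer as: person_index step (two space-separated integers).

Answer: 0 2

Derivation:
Step 1: p0:(4,0)->(4,1) | p1:(3,4)->(4,4) | p2:(4,4)->(4,3)
Step 2: p0:(4,1)->(4,2)->EXIT | p1:(4,4)->(4,3) | p2:(4,3)->(4,2)->EXIT
Step 3: p0:escaped | p1:(4,3)->(4,2)->EXIT | p2:escaped
Exit steps: [2, 3, 2]
First to escape: p0 at step 2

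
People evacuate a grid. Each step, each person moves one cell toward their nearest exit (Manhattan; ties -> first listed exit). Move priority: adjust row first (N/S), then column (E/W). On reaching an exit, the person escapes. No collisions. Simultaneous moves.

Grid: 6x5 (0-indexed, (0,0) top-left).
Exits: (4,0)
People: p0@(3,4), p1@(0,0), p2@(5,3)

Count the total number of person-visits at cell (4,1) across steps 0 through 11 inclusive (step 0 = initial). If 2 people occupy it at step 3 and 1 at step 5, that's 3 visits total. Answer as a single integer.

Answer: 2

Derivation:
Step 0: p0@(3,4) p1@(0,0) p2@(5,3) -> at (4,1): 0 [-], cum=0
Step 1: p0@(4,4) p1@(1,0) p2@(4,3) -> at (4,1): 0 [-], cum=0
Step 2: p0@(4,3) p1@(2,0) p2@(4,2) -> at (4,1): 0 [-], cum=0
Step 3: p0@(4,2) p1@(3,0) p2@(4,1) -> at (4,1): 1 [p2], cum=1
Step 4: p0@(4,1) p1@ESC p2@ESC -> at (4,1): 1 [p0], cum=2
Step 5: p0@ESC p1@ESC p2@ESC -> at (4,1): 0 [-], cum=2
Total visits = 2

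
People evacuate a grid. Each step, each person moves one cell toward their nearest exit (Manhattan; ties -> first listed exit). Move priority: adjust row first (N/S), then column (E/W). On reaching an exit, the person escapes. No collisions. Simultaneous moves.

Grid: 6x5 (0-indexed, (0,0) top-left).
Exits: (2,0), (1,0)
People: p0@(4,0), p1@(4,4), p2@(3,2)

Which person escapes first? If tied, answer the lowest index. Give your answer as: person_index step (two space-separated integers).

Step 1: p0:(4,0)->(3,0) | p1:(4,4)->(3,4) | p2:(3,2)->(2,2)
Step 2: p0:(3,0)->(2,0)->EXIT | p1:(3,4)->(2,4) | p2:(2,2)->(2,1)
Step 3: p0:escaped | p1:(2,4)->(2,3) | p2:(2,1)->(2,0)->EXIT
Step 4: p0:escaped | p1:(2,3)->(2,2) | p2:escaped
Step 5: p0:escaped | p1:(2,2)->(2,1) | p2:escaped
Step 6: p0:escaped | p1:(2,1)->(2,0)->EXIT | p2:escaped
Exit steps: [2, 6, 3]
First to escape: p0 at step 2

Answer: 0 2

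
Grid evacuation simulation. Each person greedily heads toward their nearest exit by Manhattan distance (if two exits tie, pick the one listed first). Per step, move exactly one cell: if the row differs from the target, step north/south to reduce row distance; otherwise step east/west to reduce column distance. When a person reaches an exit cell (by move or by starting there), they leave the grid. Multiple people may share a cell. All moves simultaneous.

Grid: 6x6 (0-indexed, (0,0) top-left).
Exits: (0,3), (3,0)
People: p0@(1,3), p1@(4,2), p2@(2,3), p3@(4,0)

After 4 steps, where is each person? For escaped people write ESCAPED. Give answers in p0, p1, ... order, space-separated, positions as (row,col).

Step 1: p0:(1,3)->(0,3)->EXIT | p1:(4,2)->(3,2) | p2:(2,3)->(1,3) | p3:(4,0)->(3,0)->EXIT
Step 2: p0:escaped | p1:(3,2)->(3,1) | p2:(1,3)->(0,3)->EXIT | p3:escaped
Step 3: p0:escaped | p1:(3,1)->(3,0)->EXIT | p2:escaped | p3:escaped

ESCAPED ESCAPED ESCAPED ESCAPED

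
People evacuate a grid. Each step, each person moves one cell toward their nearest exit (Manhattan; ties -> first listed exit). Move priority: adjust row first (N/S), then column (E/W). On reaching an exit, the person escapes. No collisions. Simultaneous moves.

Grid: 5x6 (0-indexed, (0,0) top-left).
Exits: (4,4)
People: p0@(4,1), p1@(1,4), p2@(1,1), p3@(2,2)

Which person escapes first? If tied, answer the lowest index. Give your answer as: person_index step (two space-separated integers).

Answer: 0 3

Derivation:
Step 1: p0:(4,1)->(4,2) | p1:(1,4)->(2,4) | p2:(1,1)->(2,1) | p3:(2,2)->(3,2)
Step 2: p0:(4,2)->(4,3) | p1:(2,4)->(3,4) | p2:(2,1)->(3,1) | p3:(3,2)->(4,2)
Step 3: p0:(4,3)->(4,4)->EXIT | p1:(3,4)->(4,4)->EXIT | p2:(3,1)->(4,1) | p3:(4,2)->(4,3)
Step 4: p0:escaped | p1:escaped | p2:(4,1)->(4,2) | p3:(4,3)->(4,4)->EXIT
Step 5: p0:escaped | p1:escaped | p2:(4,2)->(4,3) | p3:escaped
Step 6: p0:escaped | p1:escaped | p2:(4,3)->(4,4)->EXIT | p3:escaped
Exit steps: [3, 3, 6, 4]
First to escape: p0 at step 3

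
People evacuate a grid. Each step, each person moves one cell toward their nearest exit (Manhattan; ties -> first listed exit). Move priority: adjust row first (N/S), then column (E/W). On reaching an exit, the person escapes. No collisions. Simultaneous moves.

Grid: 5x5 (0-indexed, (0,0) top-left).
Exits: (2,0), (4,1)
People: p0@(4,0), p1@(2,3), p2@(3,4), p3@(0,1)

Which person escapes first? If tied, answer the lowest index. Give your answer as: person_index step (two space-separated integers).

Answer: 0 1

Derivation:
Step 1: p0:(4,0)->(4,1)->EXIT | p1:(2,3)->(2,2) | p2:(3,4)->(4,4) | p3:(0,1)->(1,1)
Step 2: p0:escaped | p1:(2,2)->(2,1) | p2:(4,4)->(4,3) | p3:(1,1)->(2,1)
Step 3: p0:escaped | p1:(2,1)->(2,0)->EXIT | p2:(4,3)->(4,2) | p3:(2,1)->(2,0)->EXIT
Step 4: p0:escaped | p1:escaped | p2:(4,2)->(4,1)->EXIT | p3:escaped
Exit steps: [1, 3, 4, 3]
First to escape: p0 at step 1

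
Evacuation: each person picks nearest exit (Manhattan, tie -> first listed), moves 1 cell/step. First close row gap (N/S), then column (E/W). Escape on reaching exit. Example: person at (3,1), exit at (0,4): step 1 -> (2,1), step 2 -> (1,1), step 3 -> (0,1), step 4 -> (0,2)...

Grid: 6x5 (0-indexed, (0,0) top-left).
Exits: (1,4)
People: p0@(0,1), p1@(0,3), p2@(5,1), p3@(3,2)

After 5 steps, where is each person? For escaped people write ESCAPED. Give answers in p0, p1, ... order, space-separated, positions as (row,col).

Step 1: p0:(0,1)->(1,1) | p1:(0,3)->(1,3) | p2:(5,1)->(4,1) | p3:(3,2)->(2,2)
Step 2: p0:(1,1)->(1,2) | p1:(1,3)->(1,4)->EXIT | p2:(4,1)->(3,1) | p3:(2,2)->(1,2)
Step 3: p0:(1,2)->(1,3) | p1:escaped | p2:(3,1)->(2,1) | p3:(1,2)->(1,3)
Step 4: p0:(1,3)->(1,4)->EXIT | p1:escaped | p2:(2,1)->(1,1) | p3:(1,3)->(1,4)->EXIT
Step 5: p0:escaped | p1:escaped | p2:(1,1)->(1,2) | p3:escaped

ESCAPED ESCAPED (1,2) ESCAPED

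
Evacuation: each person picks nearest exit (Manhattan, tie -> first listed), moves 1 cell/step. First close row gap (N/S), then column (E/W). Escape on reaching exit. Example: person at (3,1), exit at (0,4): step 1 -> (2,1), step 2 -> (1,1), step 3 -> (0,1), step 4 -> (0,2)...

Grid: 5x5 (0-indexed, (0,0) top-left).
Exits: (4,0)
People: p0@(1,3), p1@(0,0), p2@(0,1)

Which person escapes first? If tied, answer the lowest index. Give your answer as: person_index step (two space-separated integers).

Step 1: p0:(1,3)->(2,3) | p1:(0,0)->(1,0) | p2:(0,1)->(1,1)
Step 2: p0:(2,3)->(3,3) | p1:(1,0)->(2,0) | p2:(1,1)->(2,1)
Step 3: p0:(3,3)->(4,3) | p1:(2,0)->(3,0) | p2:(2,1)->(3,1)
Step 4: p0:(4,3)->(4,2) | p1:(3,0)->(4,0)->EXIT | p2:(3,1)->(4,1)
Step 5: p0:(4,2)->(4,1) | p1:escaped | p2:(4,1)->(4,0)->EXIT
Step 6: p0:(4,1)->(4,0)->EXIT | p1:escaped | p2:escaped
Exit steps: [6, 4, 5]
First to escape: p1 at step 4

Answer: 1 4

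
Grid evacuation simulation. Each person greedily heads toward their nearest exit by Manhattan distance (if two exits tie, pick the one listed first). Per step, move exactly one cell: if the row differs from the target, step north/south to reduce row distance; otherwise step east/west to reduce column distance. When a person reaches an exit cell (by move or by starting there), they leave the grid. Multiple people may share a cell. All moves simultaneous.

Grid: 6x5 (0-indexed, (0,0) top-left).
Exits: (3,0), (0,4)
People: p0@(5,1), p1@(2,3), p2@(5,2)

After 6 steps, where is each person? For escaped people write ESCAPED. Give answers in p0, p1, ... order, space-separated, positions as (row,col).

Step 1: p0:(5,1)->(4,1) | p1:(2,3)->(1,3) | p2:(5,2)->(4,2)
Step 2: p0:(4,1)->(3,1) | p1:(1,3)->(0,3) | p2:(4,2)->(3,2)
Step 3: p0:(3,1)->(3,0)->EXIT | p1:(0,3)->(0,4)->EXIT | p2:(3,2)->(3,1)
Step 4: p0:escaped | p1:escaped | p2:(3,1)->(3,0)->EXIT

ESCAPED ESCAPED ESCAPED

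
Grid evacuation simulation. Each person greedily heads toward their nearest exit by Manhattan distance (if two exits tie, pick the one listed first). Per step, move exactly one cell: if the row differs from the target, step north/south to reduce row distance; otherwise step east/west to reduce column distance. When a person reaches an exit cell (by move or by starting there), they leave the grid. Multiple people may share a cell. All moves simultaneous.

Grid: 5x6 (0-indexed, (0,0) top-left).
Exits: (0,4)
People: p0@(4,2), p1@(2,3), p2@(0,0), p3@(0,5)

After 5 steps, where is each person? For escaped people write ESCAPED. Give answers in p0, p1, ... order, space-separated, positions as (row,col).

Step 1: p0:(4,2)->(3,2) | p1:(2,3)->(1,3) | p2:(0,0)->(0,1) | p3:(0,5)->(0,4)->EXIT
Step 2: p0:(3,2)->(2,2) | p1:(1,3)->(0,3) | p2:(0,1)->(0,2) | p3:escaped
Step 3: p0:(2,2)->(1,2) | p1:(0,3)->(0,4)->EXIT | p2:(0,2)->(0,3) | p3:escaped
Step 4: p0:(1,2)->(0,2) | p1:escaped | p2:(0,3)->(0,4)->EXIT | p3:escaped
Step 5: p0:(0,2)->(0,3) | p1:escaped | p2:escaped | p3:escaped

(0,3) ESCAPED ESCAPED ESCAPED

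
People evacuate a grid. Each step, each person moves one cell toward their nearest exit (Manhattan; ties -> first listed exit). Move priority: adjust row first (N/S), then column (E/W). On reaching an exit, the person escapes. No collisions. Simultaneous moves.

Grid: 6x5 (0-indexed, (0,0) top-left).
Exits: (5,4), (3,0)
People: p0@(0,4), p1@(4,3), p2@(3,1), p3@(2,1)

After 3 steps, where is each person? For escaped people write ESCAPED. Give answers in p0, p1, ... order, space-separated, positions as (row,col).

Step 1: p0:(0,4)->(1,4) | p1:(4,3)->(5,3) | p2:(3,1)->(3,0)->EXIT | p3:(2,1)->(3,1)
Step 2: p0:(1,4)->(2,4) | p1:(5,3)->(5,4)->EXIT | p2:escaped | p3:(3,1)->(3,0)->EXIT
Step 3: p0:(2,4)->(3,4) | p1:escaped | p2:escaped | p3:escaped

(3,4) ESCAPED ESCAPED ESCAPED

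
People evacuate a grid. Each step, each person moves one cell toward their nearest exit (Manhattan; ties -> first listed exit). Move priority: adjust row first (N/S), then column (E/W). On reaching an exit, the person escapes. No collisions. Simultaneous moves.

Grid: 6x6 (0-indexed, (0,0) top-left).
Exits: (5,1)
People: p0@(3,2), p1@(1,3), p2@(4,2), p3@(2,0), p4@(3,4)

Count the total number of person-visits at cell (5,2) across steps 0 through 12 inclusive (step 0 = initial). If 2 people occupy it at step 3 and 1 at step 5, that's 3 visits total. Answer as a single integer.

Step 0: p0@(3,2) p1@(1,3) p2@(4,2) p3@(2,0) p4@(3,4) -> at (5,2): 0 [-], cum=0
Step 1: p0@(4,2) p1@(2,3) p2@(5,2) p3@(3,0) p4@(4,4) -> at (5,2): 1 [p2], cum=1
Step 2: p0@(5,2) p1@(3,3) p2@ESC p3@(4,0) p4@(5,4) -> at (5,2): 1 [p0], cum=2
Step 3: p0@ESC p1@(4,3) p2@ESC p3@(5,0) p4@(5,3) -> at (5,2): 0 [-], cum=2
Step 4: p0@ESC p1@(5,3) p2@ESC p3@ESC p4@(5,2) -> at (5,2): 1 [p4], cum=3
Step 5: p0@ESC p1@(5,2) p2@ESC p3@ESC p4@ESC -> at (5,2): 1 [p1], cum=4
Step 6: p0@ESC p1@ESC p2@ESC p3@ESC p4@ESC -> at (5,2): 0 [-], cum=4
Total visits = 4

Answer: 4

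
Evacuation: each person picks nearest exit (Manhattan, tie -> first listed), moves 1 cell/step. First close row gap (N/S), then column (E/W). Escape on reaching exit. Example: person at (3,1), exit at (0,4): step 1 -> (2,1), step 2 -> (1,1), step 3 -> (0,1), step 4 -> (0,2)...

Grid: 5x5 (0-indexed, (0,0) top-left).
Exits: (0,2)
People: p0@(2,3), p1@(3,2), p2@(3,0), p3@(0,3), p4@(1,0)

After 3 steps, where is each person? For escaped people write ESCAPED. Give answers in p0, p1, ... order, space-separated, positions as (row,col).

Step 1: p0:(2,3)->(1,3) | p1:(3,2)->(2,2) | p2:(3,0)->(2,0) | p3:(0,3)->(0,2)->EXIT | p4:(1,0)->(0,0)
Step 2: p0:(1,3)->(0,3) | p1:(2,2)->(1,2) | p2:(2,0)->(1,0) | p3:escaped | p4:(0,0)->(0,1)
Step 3: p0:(0,3)->(0,2)->EXIT | p1:(1,2)->(0,2)->EXIT | p2:(1,0)->(0,0) | p3:escaped | p4:(0,1)->(0,2)->EXIT

ESCAPED ESCAPED (0,0) ESCAPED ESCAPED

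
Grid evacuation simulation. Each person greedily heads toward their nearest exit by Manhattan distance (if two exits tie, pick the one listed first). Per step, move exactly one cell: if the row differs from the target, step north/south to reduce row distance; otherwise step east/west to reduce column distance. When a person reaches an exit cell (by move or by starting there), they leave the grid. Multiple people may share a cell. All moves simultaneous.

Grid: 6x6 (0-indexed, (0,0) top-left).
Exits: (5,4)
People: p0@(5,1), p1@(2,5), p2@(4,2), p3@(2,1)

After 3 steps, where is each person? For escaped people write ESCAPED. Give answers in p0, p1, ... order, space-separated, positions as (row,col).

Step 1: p0:(5,1)->(5,2) | p1:(2,5)->(3,5) | p2:(4,2)->(5,2) | p3:(2,1)->(3,1)
Step 2: p0:(5,2)->(5,3) | p1:(3,5)->(4,5) | p2:(5,2)->(5,3) | p3:(3,1)->(4,1)
Step 3: p0:(5,3)->(5,4)->EXIT | p1:(4,5)->(5,5) | p2:(5,3)->(5,4)->EXIT | p3:(4,1)->(5,1)

ESCAPED (5,5) ESCAPED (5,1)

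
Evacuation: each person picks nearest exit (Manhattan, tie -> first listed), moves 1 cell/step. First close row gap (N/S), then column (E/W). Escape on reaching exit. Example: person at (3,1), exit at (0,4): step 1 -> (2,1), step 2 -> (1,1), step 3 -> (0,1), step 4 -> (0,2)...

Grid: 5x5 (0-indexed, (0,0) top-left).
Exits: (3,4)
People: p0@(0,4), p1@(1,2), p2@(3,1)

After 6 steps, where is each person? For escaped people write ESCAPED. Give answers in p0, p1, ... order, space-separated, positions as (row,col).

Step 1: p0:(0,4)->(1,4) | p1:(1,2)->(2,2) | p2:(3,1)->(3,2)
Step 2: p0:(1,4)->(2,4) | p1:(2,2)->(3,2) | p2:(3,2)->(3,3)
Step 3: p0:(2,4)->(3,4)->EXIT | p1:(3,2)->(3,3) | p2:(3,3)->(3,4)->EXIT
Step 4: p0:escaped | p1:(3,3)->(3,4)->EXIT | p2:escaped

ESCAPED ESCAPED ESCAPED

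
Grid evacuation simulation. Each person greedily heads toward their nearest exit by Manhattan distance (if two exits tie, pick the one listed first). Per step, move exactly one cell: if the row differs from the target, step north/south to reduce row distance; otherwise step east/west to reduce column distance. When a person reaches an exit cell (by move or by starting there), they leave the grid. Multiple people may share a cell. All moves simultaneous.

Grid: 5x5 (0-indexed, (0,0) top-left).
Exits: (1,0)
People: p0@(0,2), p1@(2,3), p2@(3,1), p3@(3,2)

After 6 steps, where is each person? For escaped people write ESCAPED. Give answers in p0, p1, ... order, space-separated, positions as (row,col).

Step 1: p0:(0,2)->(1,2) | p1:(2,3)->(1,3) | p2:(3,1)->(2,1) | p3:(3,2)->(2,2)
Step 2: p0:(1,2)->(1,1) | p1:(1,3)->(1,2) | p2:(2,1)->(1,1) | p3:(2,2)->(1,2)
Step 3: p0:(1,1)->(1,0)->EXIT | p1:(1,2)->(1,1) | p2:(1,1)->(1,0)->EXIT | p3:(1,2)->(1,1)
Step 4: p0:escaped | p1:(1,1)->(1,0)->EXIT | p2:escaped | p3:(1,1)->(1,0)->EXIT

ESCAPED ESCAPED ESCAPED ESCAPED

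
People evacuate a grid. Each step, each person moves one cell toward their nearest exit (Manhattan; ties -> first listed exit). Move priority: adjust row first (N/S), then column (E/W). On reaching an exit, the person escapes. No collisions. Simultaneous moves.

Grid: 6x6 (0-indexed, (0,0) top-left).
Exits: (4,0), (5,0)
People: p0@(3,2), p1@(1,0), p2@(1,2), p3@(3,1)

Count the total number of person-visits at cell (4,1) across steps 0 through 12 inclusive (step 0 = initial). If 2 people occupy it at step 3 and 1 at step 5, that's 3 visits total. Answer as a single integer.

Answer: 3

Derivation:
Step 0: p0@(3,2) p1@(1,0) p2@(1,2) p3@(3,1) -> at (4,1): 0 [-], cum=0
Step 1: p0@(4,2) p1@(2,0) p2@(2,2) p3@(4,1) -> at (4,1): 1 [p3], cum=1
Step 2: p0@(4,1) p1@(3,0) p2@(3,2) p3@ESC -> at (4,1): 1 [p0], cum=2
Step 3: p0@ESC p1@ESC p2@(4,2) p3@ESC -> at (4,1): 0 [-], cum=2
Step 4: p0@ESC p1@ESC p2@(4,1) p3@ESC -> at (4,1): 1 [p2], cum=3
Step 5: p0@ESC p1@ESC p2@ESC p3@ESC -> at (4,1): 0 [-], cum=3
Total visits = 3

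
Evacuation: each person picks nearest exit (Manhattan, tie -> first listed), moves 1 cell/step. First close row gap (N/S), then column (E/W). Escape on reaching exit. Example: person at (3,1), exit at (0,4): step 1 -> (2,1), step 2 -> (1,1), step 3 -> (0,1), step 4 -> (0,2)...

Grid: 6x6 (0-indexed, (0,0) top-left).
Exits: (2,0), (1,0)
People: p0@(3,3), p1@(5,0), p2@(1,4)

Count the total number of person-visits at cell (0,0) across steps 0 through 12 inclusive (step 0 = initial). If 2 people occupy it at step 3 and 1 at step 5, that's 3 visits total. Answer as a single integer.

Answer: 0

Derivation:
Step 0: p0@(3,3) p1@(5,0) p2@(1,4) -> at (0,0): 0 [-], cum=0
Step 1: p0@(2,3) p1@(4,0) p2@(1,3) -> at (0,0): 0 [-], cum=0
Step 2: p0@(2,2) p1@(3,0) p2@(1,2) -> at (0,0): 0 [-], cum=0
Step 3: p0@(2,1) p1@ESC p2@(1,1) -> at (0,0): 0 [-], cum=0
Step 4: p0@ESC p1@ESC p2@ESC -> at (0,0): 0 [-], cum=0
Total visits = 0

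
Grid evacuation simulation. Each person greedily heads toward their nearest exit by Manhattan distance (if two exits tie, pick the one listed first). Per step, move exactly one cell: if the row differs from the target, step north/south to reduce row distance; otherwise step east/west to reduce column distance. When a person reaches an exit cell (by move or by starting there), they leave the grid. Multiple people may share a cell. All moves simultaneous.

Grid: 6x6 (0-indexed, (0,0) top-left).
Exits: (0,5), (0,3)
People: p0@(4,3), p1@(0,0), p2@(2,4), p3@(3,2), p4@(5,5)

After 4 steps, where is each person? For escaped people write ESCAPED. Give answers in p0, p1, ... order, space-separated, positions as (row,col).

Step 1: p0:(4,3)->(3,3) | p1:(0,0)->(0,1) | p2:(2,4)->(1,4) | p3:(3,2)->(2,2) | p4:(5,5)->(4,5)
Step 2: p0:(3,3)->(2,3) | p1:(0,1)->(0,2) | p2:(1,4)->(0,4) | p3:(2,2)->(1,2) | p4:(4,5)->(3,5)
Step 3: p0:(2,3)->(1,3) | p1:(0,2)->(0,3)->EXIT | p2:(0,4)->(0,5)->EXIT | p3:(1,2)->(0,2) | p4:(3,5)->(2,5)
Step 4: p0:(1,3)->(0,3)->EXIT | p1:escaped | p2:escaped | p3:(0,2)->(0,3)->EXIT | p4:(2,5)->(1,5)

ESCAPED ESCAPED ESCAPED ESCAPED (1,5)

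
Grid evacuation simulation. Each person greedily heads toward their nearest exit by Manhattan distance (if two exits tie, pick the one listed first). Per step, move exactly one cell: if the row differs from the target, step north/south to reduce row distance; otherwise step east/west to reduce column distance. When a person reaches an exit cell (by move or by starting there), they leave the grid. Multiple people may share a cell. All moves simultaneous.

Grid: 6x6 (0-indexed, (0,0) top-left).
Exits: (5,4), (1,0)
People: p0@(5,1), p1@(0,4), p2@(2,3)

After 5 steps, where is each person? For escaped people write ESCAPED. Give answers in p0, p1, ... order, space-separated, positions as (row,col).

Step 1: p0:(5,1)->(5,2) | p1:(0,4)->(1,4) | p2:(2,3)->(3,3)
Step 2: p0:(5,2)->(5,3) | p1:(1,4)->(2,4) | p2:(3,3)->(4,3)
Step 3: p0:(5,3)->(5,4)->EXIT | p1:(2,4)->(3,4) | p2:(4,3)->(5,3)
Step 4: p0:escaped | p1:(3,4)->(4,4) | p2:(5,3)->(5,4)->EXIT
Step 5: p0:escaped | p1:(4,4)->(5,4)->EXIT | p2:escaped

ESCAPED ESCAPED ESCAPED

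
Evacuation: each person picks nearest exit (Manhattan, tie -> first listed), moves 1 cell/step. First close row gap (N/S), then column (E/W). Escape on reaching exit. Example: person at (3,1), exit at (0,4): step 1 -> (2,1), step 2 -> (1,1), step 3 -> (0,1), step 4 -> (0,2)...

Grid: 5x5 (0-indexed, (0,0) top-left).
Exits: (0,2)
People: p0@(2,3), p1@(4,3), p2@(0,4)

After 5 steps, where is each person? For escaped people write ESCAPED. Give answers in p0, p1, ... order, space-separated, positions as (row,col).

Step 1: p0:(2,3)->(1,3) | p1:(4,3)->(3,3) | p2:(0,4)->(0,3)
Step 2: p0:(1,3)->(0,3) | p1:(3,3)->(2,3) | p2:(0,3)->(0,2)->EXIT
Step 3: p0:(0,3)->(0,2)->EXIT | p1:(2,3)->(1,3) | p2:escaped
Step 4: p0:escaped | p1:(1,3)->(0,3) | p2:escaped
Step 5: p0:escaped | p1:(0,3)->(0,2)->EXIT | p2:escaped

ESCAPED ESCAPED ESCAPED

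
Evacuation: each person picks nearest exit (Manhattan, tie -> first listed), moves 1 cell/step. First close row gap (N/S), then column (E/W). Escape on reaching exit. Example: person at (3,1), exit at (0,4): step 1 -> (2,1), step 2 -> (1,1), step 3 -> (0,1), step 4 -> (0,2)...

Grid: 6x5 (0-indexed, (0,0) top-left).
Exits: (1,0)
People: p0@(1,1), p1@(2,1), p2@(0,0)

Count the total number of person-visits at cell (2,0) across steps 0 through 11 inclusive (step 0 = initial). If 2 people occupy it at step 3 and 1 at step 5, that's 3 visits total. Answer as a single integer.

Step 0: p0@(1,1) p1@(2,1) p2@(0,0) -> at (2,0): 0 [-], cum=0
Step 1: p0@ESC p1@(1,1) p2@ESC -> at (2,0): 0 [-], cum=0
Step 2: p0@ESC p1@ESC p2@ESC -> at (2,0): 0 [-], cum=0
Total visits = 0

Answer: 0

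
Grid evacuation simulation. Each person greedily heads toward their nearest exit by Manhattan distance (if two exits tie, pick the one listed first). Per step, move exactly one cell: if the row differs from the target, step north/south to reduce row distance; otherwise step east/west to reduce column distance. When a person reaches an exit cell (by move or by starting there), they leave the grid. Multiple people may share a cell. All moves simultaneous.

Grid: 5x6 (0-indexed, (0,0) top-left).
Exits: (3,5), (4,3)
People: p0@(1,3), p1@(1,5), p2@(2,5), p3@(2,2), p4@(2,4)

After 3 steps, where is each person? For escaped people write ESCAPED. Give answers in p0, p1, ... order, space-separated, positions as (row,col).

Step 1: p0:(1,3)->(2,3) | p1:(1,5)->(2,5) | p2:(2,5)->(3,5)->EXIT | p3:(2,2)->(3,2) | p4:(2,4)->(3,4)
Step 2: p0:(2,3)->(3,3) | p1:(2,5)->(3,5)->EXIT | p2:escaped | p3:(3,2)->(4,2) | p4:(3,4)->(3,5)->EXIT
Step 3: p0:(3,3)->(4,3)->EXIT | p1:escaped | p2:escaped | p3:(4,2)->(4,3)->EXIT | p4:escaped

ESCAPED ESCAPED ESCAPED ESCAPED ESCAPED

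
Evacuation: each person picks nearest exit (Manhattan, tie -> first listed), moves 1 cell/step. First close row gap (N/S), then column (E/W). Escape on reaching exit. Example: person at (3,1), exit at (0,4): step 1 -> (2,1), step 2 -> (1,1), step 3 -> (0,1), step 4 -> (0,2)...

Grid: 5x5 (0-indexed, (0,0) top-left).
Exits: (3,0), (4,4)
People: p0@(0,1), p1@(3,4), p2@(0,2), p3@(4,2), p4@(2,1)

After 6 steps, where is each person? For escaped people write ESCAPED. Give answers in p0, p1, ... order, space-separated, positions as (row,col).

Step 1: p0:(0,1)->(1,1) | p1:(3,4)->(4,4)->EXIT | p2:(0,2)->(1,2) | p3:(4,2)->(4,3) | p4:(2,1)->(3,1)
Step 2: p0:(1,1)->(2,1) | p1:escaped | p2:(1,2)->(2,2) | p3:(4,3)->(4,4)->EXIT | p4:(3,1)->(3,0)->EXIT
Step 3: p0:(2,1)->(3,1) | p1:escaped | p2:(2,2)->(3,2) | p3:escaped | p4:escaped
Step 4: p0:(3,1)->(3,0)->EXIT | p1:escaped | p2:(3,2)->(3,1) | p3:escaped | p4:escaped
Step 5: p0:escaped | p1:escaped | p2:(3,1)->(3,0)->EXIT | p3:escaped | p4:escaped

ESCAPED ESCAPED ESCAPED ESCAPED ESCAPED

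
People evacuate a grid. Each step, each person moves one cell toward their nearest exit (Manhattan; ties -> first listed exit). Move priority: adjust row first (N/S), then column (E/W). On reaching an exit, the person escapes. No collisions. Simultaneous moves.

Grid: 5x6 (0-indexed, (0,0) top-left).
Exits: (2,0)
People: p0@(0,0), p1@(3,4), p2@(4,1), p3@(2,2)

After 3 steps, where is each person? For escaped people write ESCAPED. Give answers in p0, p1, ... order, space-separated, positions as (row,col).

Step 1: p0:(0,0)->(1,0) | p1:(3,4)->(2,4) | p2:(4,1)->(3,1) | p3:(2,2)->(2,1)
Step 2: p0:(1,0)->(2,0)->EXIT | p1:(2,4)->(2,3) | p2:(3,1)->(2,1) | p3:(2,1)->(2,0)->EXIT
Step 3: p0:escaped | p1:(2,3)->(2,2) | p2:(2,1)->(2,0)->EXIT | p3:escaped

ESCAPED (2,2) ESCAPED ESCAPED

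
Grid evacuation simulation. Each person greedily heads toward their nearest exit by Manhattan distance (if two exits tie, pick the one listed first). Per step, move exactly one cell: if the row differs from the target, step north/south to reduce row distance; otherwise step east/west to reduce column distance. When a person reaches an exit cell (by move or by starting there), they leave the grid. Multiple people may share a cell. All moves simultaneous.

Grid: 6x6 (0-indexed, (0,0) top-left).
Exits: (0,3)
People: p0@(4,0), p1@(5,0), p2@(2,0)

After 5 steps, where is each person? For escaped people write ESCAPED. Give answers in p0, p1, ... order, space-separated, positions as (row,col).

Step 1: p0:(4,0)->(3,0) | p1:(5,0)->(4,0) | p2:(2,0)->(1,0)
Step 2: p0:(3,0)->(2,0) | p1:(4,0)->(3,0) | p2:(1,0)->(0,0)
Step 3: p0:(2,0)->(1,0) | p1:(3,0)->(2,0) | p2:(0,0)->(0,1)
Step 4: p0:(1,0)->(0,0) | p1:(2,0)->(1,0) | p2:(0,1)->(0,2)
Step 5: p0:(0,0)->(0,1) | p1:(1,0)->(0,0) | p2:(0,2)->(0,3)->EXIT

(0,1) (0,0) ESCAPED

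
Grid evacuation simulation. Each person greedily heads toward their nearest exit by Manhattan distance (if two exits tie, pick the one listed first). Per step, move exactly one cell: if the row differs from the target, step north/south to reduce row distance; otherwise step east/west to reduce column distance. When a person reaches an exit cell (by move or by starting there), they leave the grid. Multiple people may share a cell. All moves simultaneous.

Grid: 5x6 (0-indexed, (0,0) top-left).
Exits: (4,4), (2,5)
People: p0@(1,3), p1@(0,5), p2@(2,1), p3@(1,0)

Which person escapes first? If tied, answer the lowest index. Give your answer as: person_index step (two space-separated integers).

Answer: 1 2

Derivation:
Step 1: p0:(1,3)->(2,3) | p1:(0,5)->(1,5) | p2:(2,1)->(2,2) | p3:(1,0)->(2,0)
Step 2: p0:(2,3)->(2,4) | p1:(1,5)->(2,5)->EXIT | p2:(2,2)->(2,3) | p3:(2,0)->(2,1)
Step 3: p0:(2,4)->(2,5)->EXIT | p1:escaped | p2:(2,3)->(2,4) | p3:(2,1)->(2,2)
Step 4: p0:escaped | p1:escaped | p2:(2,4)->(2,5)->EXIT | p3:(2,2)->(2,3)
Step 5: p0:escaped | p1:escaped | p2:escaped | p3:(2,3)->(2,4)
Step 6: p0:escaped | p1:escaped | p2:escaped | p3:(2,4)->(2,5)->EXIT
Exit steps: [3, 2, 4, 6]
First to escape: p1 at step 2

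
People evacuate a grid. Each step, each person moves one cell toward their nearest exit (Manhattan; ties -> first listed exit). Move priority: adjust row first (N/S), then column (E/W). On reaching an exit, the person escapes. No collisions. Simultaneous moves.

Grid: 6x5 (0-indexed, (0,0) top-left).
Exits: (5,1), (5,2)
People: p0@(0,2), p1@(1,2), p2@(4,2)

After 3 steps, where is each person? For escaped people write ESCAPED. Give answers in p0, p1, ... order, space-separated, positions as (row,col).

Step 1: p0:(0,2)->(1,2) | p1:(1,2)->(2,2) | p2:(4,2)->(5,2)->EXIT
Step 2: p0:(1,2)->(2,2) | p1:(2,2)->(3,2) | p2:escaped
Step 3: p0:(2,2)->(3,2) | p1:(3,2)->(4,2) | p2:escaped

(3,2) (4,2) ESCAPED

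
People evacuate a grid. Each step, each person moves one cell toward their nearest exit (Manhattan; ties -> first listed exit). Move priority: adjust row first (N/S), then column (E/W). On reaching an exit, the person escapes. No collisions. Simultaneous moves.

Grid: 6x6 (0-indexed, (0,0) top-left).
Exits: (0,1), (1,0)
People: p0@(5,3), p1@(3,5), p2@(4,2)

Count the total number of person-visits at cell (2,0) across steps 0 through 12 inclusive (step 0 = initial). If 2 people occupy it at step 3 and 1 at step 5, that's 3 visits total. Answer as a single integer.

Step 0: p0@(5,3) p1@(3,5) p2@(4,2) -> at (2,0): 0 [-], cum=0
Step 1: p0@(4,3) p1@(2,5) p2@(3,2) -> at (2,0): 0 [-], cum=0
Step 2: p0@(3,3) p1@(1,5) p2@(2,2) -> at (2,0): 0 [-], cum=0
Step 3: p0@(2,3) p1@(0,5) p2@(1,2) -> at (2,0): 0 [-], cum=0
Step 4: p0@(1,3) p1@(0,4) p2@(0,2) -> at (2,0): 0 [-], cum=0
Step 5: p0@(0,3) p1@(0,3) p2@ESC -> at (2,0): 0 [-], cum=0
Step 6: p0@(0,2) p1@(0,2) p2@ESC -> at (2,0): 0 [-], cum=0
Step 7: p0@ESC p1@ESC p2@ESC -> at (2,0): 0 [-], cum=0
Total visits = 0

Answer: 0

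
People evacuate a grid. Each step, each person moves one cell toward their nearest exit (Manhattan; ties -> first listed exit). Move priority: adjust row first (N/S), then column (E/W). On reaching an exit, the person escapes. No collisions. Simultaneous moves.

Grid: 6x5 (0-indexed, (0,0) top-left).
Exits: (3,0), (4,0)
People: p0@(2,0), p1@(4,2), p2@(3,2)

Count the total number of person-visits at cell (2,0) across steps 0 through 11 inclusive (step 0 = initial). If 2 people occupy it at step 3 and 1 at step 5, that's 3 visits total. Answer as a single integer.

Answer: 1

Derivation:
Step 0: p0@(2,0) p1@(4,2) p2@(3,2) -> at (2,0): 1 [p0], cum=1
Step 1: p0@ESC p1@(4,1) p2@(3,1) -> at (2,0): 0 [-], cum=1
Step 2: p0@ESC p1@ESC p2@ESC -> at (2,0): 0 [-], cum=1
Total visits = 1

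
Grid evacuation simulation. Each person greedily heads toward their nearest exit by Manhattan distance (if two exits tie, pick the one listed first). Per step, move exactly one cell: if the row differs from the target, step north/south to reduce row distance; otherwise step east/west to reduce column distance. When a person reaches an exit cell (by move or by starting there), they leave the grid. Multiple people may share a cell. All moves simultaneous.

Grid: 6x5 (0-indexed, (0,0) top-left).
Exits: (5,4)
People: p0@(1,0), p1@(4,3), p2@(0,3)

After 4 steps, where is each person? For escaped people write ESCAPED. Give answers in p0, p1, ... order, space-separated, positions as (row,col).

Step 1: p0:(1,0)->(2,0) | p1:(4,3)->(5,3) | p2:(0,3)->(1,3)
Step 2: p0:(2,0)->(3,0) | p1:(5,3)->(5,4)->EXIT | p2:(1,3)->(2,3)
Step 3: p0:(3,0)->(4,0) | p1:escaped | p2:(2,3)->(3,3)
Step 4: p0:(4,0)->(5,0) | p1:escaped | p2:(3,3)->(4,3)

(5,0) ESCAPED (4,3)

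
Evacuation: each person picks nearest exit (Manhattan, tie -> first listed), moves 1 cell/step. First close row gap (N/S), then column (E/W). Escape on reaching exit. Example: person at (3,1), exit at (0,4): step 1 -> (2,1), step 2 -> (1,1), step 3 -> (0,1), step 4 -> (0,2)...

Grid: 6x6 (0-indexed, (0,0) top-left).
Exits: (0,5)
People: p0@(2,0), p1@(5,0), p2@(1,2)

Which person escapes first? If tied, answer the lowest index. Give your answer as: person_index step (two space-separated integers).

Answer: 2 4

Derivation:
Step 1: p0:(2,0)->(1,0) | p1:(5,0)->(4,0) | p2:(1,2)->(0,2)
Step 2: p0:(1,0)->(0,0) | p1:(4,0)->(3,0) | p2:(0,2)->(0,3)
Step 3: p0:(0,0)->(0,1) | p1:(3,0)->(2,0) | p2:(0,3)->(0,4)
Step 4: p0:(0,1)->(0,2) | p1:(2,0)->(1,0) | p2:(0,4)->(0,5)->EXIT
Step 5: p0:(0,2)->(0,3) | p1:(1,0)->(0,0) | p2:escaped
Step 6: p0:(0,3)->(0,4) | p1:(0,0)->(0,1) | p2:escaped
Step 7: p0:(0,4)->(0,5)->EXIT | p1:(0,1)->(0,2) | p2:escaped
Step 8: p0:escaped | p1:(0,2)->(0,3) | p2:escaped
Step 9: p0:escaped | p1:(0,3)->(0,4) | p2:escaped
Step 10: p0:escaped | p1:(0,4)->(0,5)->EXIT | p2:escaped
Exit steps: [7, 10, 4]
First to escape: p2 at step 4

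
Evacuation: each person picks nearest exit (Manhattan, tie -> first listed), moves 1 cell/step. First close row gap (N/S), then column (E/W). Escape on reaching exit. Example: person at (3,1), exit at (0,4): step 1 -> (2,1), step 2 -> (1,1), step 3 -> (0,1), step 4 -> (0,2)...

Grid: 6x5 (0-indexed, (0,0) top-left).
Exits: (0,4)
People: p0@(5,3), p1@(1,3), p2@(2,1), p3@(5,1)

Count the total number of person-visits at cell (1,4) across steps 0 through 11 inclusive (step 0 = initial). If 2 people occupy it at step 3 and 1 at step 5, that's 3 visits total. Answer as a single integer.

Step 0: p0@(5,3) p1@(1,3) p2@(2,1) p3@(5,1) -> at (1,4): 0 [-], cum=0
Step 1: p0@(4,3) p1@(0,3) p2@(1,1) p3@(4,1) -> at (1,4): 0 [-], cum=0
Step 2: p0@(3,3) p1@ESC p2@(0,1) p3@(3,1) -> at (1,4): 0 [-], cum=0
Step 3: p0@(2,3) p1@ESC p2@(0,2) p3@(2,1) -> at (1,4): 0 [-], cum=0
Step 4: p0@(1,3) p1@ESC p2@(0,3) p3@(1,1) -> at (1,4): 0 [-], cum=0
Step 5: p0@(0,3) p1@ESC p2@ESC p3@(0,1) -> at (1,4): 0 [-], cum=0
Step 6: p0@ESC p1@ESC p2@ESC p3@(0,2) -> at (1,4): 0 [-], cum=0
Step 7: p0@ESC p1@ESC p2@ESC p3@(0,3) -> at (1,4): 0 [-], cum=0
Step 8: p0@ESC p1@ESC p2@ESC p3@ESC -> at (1,4): 0 [-], cum=0
Total visits = 0

Answer: 0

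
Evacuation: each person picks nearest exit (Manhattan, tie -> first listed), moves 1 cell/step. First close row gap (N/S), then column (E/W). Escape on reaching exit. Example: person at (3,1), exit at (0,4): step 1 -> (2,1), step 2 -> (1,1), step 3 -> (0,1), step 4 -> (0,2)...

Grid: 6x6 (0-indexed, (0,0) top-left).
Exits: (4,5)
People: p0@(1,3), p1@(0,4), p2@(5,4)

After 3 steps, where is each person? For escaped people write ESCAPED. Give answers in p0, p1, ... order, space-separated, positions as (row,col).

Step 1: p0:(1,3)->(2,3) | p1:(0,4)->(1,4) | p2:(5,4)->(4,4)
Step 2: p0:(2,3)->(3,3) | p1:(1,4)->(2,4) | p2:(4,4)->(4,5)->EXIT
Step 3: p0:(3,3)->(4,3) | p1:(2,4)->(3,4) | p2:escaped

(4,3) (3,4) ESCAPED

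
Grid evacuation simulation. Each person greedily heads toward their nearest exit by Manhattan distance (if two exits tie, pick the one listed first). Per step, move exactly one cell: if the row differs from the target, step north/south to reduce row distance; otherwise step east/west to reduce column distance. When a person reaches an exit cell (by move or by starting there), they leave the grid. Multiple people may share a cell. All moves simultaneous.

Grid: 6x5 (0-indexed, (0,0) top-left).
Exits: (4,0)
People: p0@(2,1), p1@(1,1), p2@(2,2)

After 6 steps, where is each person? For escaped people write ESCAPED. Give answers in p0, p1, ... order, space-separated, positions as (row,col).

Step 1: p0:(2,1)->(3,1) | p1:(1,1)->(2,1) | p2:(2,2)->(3,2)
Step 2: p0:(3,1)->(4,1) | p1:(2,1)->(3,1) | p2:(3,2)->(4,2)
Step 3: p0:(4,1)->(4,0)->EXIT | p1:(3,1)->(4,1) | p2:(4,2)->(4,1)
Step 4: p0:escaped | p1:(4,1)->(4,0)->EXIT | p2:(4,1)->(4,0)->EXIT

ESCAPED ESCAPED ESCAPED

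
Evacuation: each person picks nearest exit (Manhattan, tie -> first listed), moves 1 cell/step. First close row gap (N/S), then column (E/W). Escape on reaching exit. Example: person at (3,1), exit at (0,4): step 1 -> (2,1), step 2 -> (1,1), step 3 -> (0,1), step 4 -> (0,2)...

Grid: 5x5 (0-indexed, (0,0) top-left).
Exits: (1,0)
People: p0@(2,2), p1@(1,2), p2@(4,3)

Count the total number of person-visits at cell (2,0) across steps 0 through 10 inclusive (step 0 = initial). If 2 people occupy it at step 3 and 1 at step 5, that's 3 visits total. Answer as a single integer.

Step 0: p0@(2,2) p1@(1,2) p2@(4,3) -> at (2,0): 0 [-], cum=0
Step 1: p0@(1,2) p1@(1,1) p2@(3,3) -> at (2,0): 0 [-], cum=0
Step 2: p0@(1,1) p1@ESC p2@(2,3) -> at (2,0): 0 [-], cum=0
Step 3: p0@ESC p1@ESC p2@(1,3) -> at (2,0): 0 [-], cum=0
Step 4: p0@ESC p1@ESC p2@(1,2) -> at (2,0): 0 [-], cum=0
Step 5: p0@ESC p1@ESC p2@(1,1) -> at (2,0): 0 [-], cum=0
Step 6: p0@ESC p1@ESC p2@ESC -> at (2,0): 0 [-], cum=0
Total visits = 0

Answer: 0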